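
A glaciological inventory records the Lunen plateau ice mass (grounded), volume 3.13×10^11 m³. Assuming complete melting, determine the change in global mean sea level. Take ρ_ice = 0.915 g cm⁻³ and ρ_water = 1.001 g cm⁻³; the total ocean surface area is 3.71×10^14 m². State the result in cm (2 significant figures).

Lunen: 3.13×10^11 m³ × (915/1001) = 2.861×10^11 m³ of water.
Spread over 3.71×10^14 m² of ocean, Δh = 2.861×10^11 / 3.71×10^14 = 7.71×10^-4 m = 0.077 cm.

≈ 0.077 cm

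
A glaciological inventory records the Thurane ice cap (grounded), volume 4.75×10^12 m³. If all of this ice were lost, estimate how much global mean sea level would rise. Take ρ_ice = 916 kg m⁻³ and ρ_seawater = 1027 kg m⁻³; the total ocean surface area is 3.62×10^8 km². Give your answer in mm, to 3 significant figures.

≈ 11.7 mm

Thurane: 4.75×10^12 m³ × (916/1027) = 4.237×10^12 m³ of water.
Spread over 3.62×10^14 m² of ocean, Δh = 4.237×10^12 / 3.62×10^14 = 0.0117 m = 11.7 mm.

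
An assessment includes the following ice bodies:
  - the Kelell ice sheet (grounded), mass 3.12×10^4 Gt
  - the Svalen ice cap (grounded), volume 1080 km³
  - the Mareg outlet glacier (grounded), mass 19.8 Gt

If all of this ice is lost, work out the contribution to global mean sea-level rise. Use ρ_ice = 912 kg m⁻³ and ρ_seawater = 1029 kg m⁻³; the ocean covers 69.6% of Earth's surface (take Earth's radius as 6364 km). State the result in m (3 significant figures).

≈ 0.0884 m

Kelell: 3.12×10^4 Gt = 3.120×10^16 kg; dividing by ρ_w = 1029 kg m⁻³ gives 3.032×10^13 m³ of water.
Svalen: 1080 km³ × (912/1029) = 957.2 km³ of water.
Mareg: 19.8 Gt = 1.980×10^13 kg; dividing by ρ_w = 1029 kg m⁻³ gives 1.924×10^10 m³ of water.
Total added water ≈ 3.130×10^13 m³ over 3.54×10^14 m² → Δh = 0.0884 m.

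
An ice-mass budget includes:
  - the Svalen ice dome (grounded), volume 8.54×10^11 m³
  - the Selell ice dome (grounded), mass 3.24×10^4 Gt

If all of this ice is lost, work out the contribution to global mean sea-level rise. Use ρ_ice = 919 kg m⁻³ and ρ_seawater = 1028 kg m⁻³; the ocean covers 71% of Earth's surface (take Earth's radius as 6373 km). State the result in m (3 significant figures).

Svalen: 8.54×10^11 m³ × (919/1028) = 7.634×10^11 m³ of water.
Selell: 3.24×10^4 Gt = 3.240×10^16 kg; dividing by ρ_w = 1028 kg m⁻³ gives 3.152×10^13 m³ of water.
Total added water ≈ 3.228×10^13 m³ over 3.62×10^14 m² → Δh = 0.0891 m.

≈ 0.0891 m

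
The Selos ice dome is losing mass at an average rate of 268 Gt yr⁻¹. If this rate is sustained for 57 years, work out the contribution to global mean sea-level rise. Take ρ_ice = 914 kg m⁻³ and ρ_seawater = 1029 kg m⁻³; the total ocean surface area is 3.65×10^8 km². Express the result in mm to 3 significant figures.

Total mass lost = 268 Gt/yr × 57 yr = 1.528×10^4 Gt = 1.528×10^16 kg.
ρ_w = 1029 kg m⁻³, so water volume = 1.528×10^16 / 1029 = 1.485×10^13 m³.
Δh = 1.485×10^13 / 3.65×10^14 = 0.0407 m = 40.7 mm.

≈ 40.7 mm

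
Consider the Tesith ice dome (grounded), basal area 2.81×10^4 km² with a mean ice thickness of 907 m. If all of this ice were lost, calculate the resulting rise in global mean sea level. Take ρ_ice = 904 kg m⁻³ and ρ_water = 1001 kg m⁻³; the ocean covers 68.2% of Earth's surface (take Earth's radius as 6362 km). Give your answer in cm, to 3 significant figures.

≈ 6.64 cm

Tesith: ice volume = 2.81×10^4 km² × 907 m = 2.549×10^4 km³; 2.549×10^4 × (904/1001) = 2.302×10^4 km³ of water.
Spread over 3.47×10^14 m² of ocean, Δh = 2.302×10^13 / 3.47×10^14 = 0.0664 m = 6.64 cm.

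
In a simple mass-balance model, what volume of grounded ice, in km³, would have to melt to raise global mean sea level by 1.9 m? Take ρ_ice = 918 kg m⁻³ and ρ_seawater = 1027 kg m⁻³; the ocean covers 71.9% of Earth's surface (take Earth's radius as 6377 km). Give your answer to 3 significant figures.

Required water volume = Δh × A = 1.9 m × 3.67×10^14 m² = 6.981×10^14 m³ = 6.981×10^5 km³.
Ice volume = water volume × ρ_w/ρ_ice = 6.981×10^5 × 1027/918 = 7.81×10^5 km³.

≈ 7.81×10^5 km³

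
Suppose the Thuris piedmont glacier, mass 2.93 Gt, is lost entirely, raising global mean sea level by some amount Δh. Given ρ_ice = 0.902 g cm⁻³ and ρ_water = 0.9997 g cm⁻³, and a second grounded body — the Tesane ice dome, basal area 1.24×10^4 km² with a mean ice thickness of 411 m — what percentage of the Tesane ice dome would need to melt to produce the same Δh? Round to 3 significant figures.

Equal sea-level rise means equal mass of meltwater, i.e. equal mass of ice lost.
Ice mass of Thuris: 2.930×10^12 kg; ice mass of Tesane: 4.597×10^15 kg.
Fraction required = 2.930×10^12 / 4.597×10^15 = 6.37×10^-4 → 0.0637 %.

≈ 0.0637 %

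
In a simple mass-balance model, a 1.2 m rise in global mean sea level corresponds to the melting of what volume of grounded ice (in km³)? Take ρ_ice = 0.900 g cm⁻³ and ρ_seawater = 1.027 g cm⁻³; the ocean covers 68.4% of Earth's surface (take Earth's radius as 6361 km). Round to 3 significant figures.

≈ 4.76×10^5 km³

Required water volume = Δh × A = 1.2 m × 3.48×10^14 m² = 4.173×10^14 m³ = 4.173×10^5 km³.
Ice volume = water volume × ρ_w/ρ_ice = 4.173×10^5 × 1027/900 = 4.76×10^5 km³.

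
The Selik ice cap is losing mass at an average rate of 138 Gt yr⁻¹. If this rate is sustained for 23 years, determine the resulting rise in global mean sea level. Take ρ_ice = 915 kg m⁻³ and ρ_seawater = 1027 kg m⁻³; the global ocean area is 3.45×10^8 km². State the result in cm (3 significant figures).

≈ 0.896 cm

Total mass lost = 138 Gt/yr × 23 yr = 3174 Gt = 3.174×10^15 kg.
ρ_w = 1027 kg m⁻³, so water volume = 3.174×10^15 / 1027 = 3.091×10^12 m³.
Δh = 3.091×10^12 / 3.45×10^14 = 8.96×10^-3 m = 0.896 cm.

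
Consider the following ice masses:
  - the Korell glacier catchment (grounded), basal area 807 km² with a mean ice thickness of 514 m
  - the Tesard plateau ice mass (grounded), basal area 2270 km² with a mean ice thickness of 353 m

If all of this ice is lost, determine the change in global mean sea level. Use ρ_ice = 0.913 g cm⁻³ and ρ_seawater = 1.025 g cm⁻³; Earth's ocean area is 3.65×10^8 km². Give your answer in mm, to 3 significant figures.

≈ 2.97 mm

Korell: ice volume = 807 km² × 514 m = 414.8 km³; 414.8 × (913/1025) = 369.5 km³ of water.
Tesard: ice volume = 2270 km² × 353 m = 801.3 km³; 801.3 × (913/1025) = 713.8 km³ of water.
Total added water ≈ 1.083×10^12 m³ over 3.65×10^14 m² → Δh = 2.97×10^-3 m = 2.97 mm.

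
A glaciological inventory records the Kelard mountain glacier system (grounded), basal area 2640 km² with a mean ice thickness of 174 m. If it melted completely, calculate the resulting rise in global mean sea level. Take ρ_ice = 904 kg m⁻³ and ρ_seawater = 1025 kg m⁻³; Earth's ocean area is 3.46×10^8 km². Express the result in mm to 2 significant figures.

≈ 1.2 mm

Kelard: ice volume = 2640 km² × 174 m = 459.4 km³; 459.4 × (904/1025) = 405.1 km³ of water.
Spread over 3.46×10^14 m² of ocean, Δh = 4.051×10^11 / 3.46×10^14 = 1.17×10^-3 m = 1.2 mm.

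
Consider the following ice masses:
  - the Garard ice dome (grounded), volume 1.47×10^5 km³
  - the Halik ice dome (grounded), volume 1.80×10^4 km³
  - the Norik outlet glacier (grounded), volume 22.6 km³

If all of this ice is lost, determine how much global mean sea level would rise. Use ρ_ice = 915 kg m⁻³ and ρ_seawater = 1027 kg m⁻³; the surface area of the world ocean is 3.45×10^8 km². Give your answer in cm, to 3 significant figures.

Garard: 1.47×10^5 km³ × (915/1027) = 1.310×10^5 km³ of water.
Halik: 1.80×10^4 km³ × (915/1027) = 1.604×10^4 km³ of water.
Norik: 22.6 km³ × (915/1027) = 20.14 km³ of water.
Total added water ≈ 1.470×10^14 m³ over 3.45×10^14 m² → Δh = 0.426 m = 42.6 cm.

≈ 42.6 cm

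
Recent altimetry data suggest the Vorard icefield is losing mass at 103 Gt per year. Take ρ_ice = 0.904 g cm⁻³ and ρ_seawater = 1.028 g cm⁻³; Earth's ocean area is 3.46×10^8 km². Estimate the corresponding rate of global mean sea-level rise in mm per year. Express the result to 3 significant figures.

ρ_w = 1.028 g cm⁻³ = 1028 kg m⁻³. Annual water volume added = 103 Gt / ρ_w = 1.030×10^14 kg / 1028 kg m⁻³ = 1.002×10^11 m³.
Δh per year = 1.002×10^11 / 3.46×10^14 = 2.90×10^-4 m = 0.290 mm.

≈ 0.290 mm/yr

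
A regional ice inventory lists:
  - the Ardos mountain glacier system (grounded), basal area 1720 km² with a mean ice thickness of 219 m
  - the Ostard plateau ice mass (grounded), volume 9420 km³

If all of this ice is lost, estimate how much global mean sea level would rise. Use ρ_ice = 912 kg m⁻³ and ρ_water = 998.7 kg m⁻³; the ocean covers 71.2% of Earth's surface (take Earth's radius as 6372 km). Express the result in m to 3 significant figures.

Ardos: ice volume = 1720 km² × 219 m = 376.7 km³; 376.7 × (912/998.7) = 344.0 km³ of water.
Ostard: 9420 km³ × (912/998.7) = 8602 km³ of water.
Total added water ≈ 8.946×10^12 m³ over 3.63×10^14 m² → Δh = 0.0246 m.

≈ 0.0246 m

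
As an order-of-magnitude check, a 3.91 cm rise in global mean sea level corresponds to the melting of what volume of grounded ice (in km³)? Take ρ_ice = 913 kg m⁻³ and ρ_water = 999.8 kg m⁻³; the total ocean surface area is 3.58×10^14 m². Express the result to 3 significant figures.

≈ 1.53×10^4 km³

Required water volume = Δh × A = 0.0391 m × 3.58×10^14 m² = 1.400×10^13 m³ = 1.400×10^4 km³.
Ice volume = water volume × ρ_w/ρ_ice = 1.400×10^4 × 999.8/913 = 1.53×10^4 km³.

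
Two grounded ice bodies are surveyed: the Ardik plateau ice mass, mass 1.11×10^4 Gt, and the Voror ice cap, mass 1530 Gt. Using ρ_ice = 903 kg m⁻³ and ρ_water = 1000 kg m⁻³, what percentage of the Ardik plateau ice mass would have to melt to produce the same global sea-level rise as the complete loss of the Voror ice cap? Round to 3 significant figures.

≈ 13.8 %

Equal sea-level rise means equal mass of meltwater, i.e. equal mass of ice lost.
Ice mass of Voror: 1.530×10^15 kg; ice mass of Ardik: 1.110×10^16 kg.
Fraction required = 1.530×10^15 / 1.110×10^16 = 0.138 → 13.8 %.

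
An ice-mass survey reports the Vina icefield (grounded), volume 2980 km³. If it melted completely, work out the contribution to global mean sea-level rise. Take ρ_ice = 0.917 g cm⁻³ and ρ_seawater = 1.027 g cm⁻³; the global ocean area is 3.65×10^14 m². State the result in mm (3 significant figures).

Vina: 2980 km³ × (917/1027) = 2661 km³ of water.
Spread over 3.65×10^14 m² of ocean, Δh = 2.661×10^12 / 3.65×10^14 = 7.29×10^-3 m = 7.29 mm.

≈ 7.29 mm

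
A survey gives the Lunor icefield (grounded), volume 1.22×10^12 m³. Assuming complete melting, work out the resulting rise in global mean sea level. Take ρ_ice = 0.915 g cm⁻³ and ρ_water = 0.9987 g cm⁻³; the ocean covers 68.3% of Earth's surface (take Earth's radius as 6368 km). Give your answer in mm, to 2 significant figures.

Lunor: 1.22×10^12 m³ × (915/998.7) = 1.118×10^12 m³ of water.
Spread over 3.48×10^14 m² of ocean, Δh = 1.118×10^12 / 3.48×10^14 = 3.21×10^-3 m = 3.2 mm.

≈ 3.2 mm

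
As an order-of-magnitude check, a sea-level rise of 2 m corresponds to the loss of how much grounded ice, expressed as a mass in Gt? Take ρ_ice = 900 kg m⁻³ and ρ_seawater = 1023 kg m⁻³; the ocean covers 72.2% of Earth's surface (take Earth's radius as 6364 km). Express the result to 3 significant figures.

≈ 7.52×10^5 Gt

Required water volume = Δh × A = 2 m × 3.67×10^14 m² = 7.349×10^14 m³.
ρ_w = 1023 kg m⁻³, so the mass of water = 7.349×10^14 m³ × 1023 kg m⁻³ = 7.518×10^17 kg = 7.52×10^5 Gt (and the same mass of ice, by conservation).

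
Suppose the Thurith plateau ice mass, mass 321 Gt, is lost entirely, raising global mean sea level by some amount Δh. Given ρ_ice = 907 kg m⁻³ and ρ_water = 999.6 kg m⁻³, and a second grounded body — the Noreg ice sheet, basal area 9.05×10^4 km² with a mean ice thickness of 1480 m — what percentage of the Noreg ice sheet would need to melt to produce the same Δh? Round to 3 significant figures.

Equal sea-level rise means equal mass of meltwater, i.e. equal mass of ice lost.
Ice mass of Thurith: 3.210×10^14 kg; ice mass of Noreg: 1.215×10^17 kg.
Fraction required = 3.210×10^14 / 1.215×10^17 = 2.64×10^-3 → 0.264 %.

≈ 0.264 %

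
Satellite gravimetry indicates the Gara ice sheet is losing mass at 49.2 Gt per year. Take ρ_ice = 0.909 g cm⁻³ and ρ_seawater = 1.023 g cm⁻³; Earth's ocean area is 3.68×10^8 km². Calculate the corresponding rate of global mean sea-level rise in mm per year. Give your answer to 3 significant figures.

≈ 0.131 mm/yr

ρ_w = 1.023 g cm⁻³ = 1023 kg m⁻³. Annual water volume added = 49.2 Gt / ρ_w = 4.920×10^13 kg / 1023 kg m⁻³ = 4.809×10^10 m³.
Δh per year = 4.809×10^10 / 3.68×10^14 = 1.31×10^-4 m = 0.131 mm.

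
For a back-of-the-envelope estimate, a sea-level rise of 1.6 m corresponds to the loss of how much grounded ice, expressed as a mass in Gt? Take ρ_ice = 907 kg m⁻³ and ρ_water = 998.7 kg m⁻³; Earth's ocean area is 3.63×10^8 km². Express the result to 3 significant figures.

≈ 5.80×10^5 Gt

Required water volume = Δh × A = 1.6 m × 3.63×10^14 m² = 5.808×10^14 m³.
ρ_w = 998.7 kg m⁻³, so the mass of water = 5.808×10^14 m³ × 998.7 kg m⁻³ = 5.800×10^17 kg = 5.80×10^5 Gt (and the same mass of ice, by conservation).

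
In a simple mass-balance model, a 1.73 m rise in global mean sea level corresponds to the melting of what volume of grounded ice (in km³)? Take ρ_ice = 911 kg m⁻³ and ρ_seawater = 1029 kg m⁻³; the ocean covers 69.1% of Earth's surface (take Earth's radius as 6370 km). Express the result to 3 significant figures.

≈ 6.89×10^5 km³

Required water volume = Δh × A = 1.73 m × 3.52×10^14 m² = 6.096×10^14 m³ = 6.096×10^5 km³.
Ice volume = water volume × ρ_w/ρ_ice = 6.096×10^5 × 1029/911 = 6.89×10^5 km³.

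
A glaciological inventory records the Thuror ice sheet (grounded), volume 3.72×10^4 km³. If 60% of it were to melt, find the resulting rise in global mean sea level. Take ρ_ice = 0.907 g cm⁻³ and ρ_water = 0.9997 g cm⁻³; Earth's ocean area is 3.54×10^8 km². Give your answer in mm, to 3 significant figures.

≈ 57.2 mm

Thuror: 0.6 × 3.72×10^4 km³ × (907/999.7) = 2.025×10^4 km³ of water.
Spread over 3.54×10^14 m² of ocean, Δh = 2.025×10^13 / 3.54×10^14 = 0.0572 m = 57.2 mm.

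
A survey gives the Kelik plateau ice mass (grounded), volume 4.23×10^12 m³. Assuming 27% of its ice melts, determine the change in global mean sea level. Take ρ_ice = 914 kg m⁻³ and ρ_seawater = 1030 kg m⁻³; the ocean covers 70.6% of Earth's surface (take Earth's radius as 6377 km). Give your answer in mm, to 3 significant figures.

Kelik: 0.27 × 4.23×10^12 m³ × (914/1030) = 1.013×10^12 m³ of water.
Spread over 3.61×10^14 m² of ocean, Δh = 1.013×10^12 / 3.61×10^14 = 2.81×10^-3 m = 2.81 mm.

≈ 2.81 mm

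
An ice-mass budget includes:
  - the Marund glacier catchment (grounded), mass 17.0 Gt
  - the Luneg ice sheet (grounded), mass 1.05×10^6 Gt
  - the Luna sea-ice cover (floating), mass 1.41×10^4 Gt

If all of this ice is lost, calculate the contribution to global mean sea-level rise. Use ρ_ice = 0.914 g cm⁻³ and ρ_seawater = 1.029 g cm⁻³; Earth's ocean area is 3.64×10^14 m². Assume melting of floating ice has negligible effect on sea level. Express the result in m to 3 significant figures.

Marund: 17.0 Gt = 1.700×10^13 kg; dividing by ρ_w = 1.029 g cm⁻³ = 1029 kg m⁻³ gives 1.652×10^10 m³ of water.
Luneg: 1.05×10^6 Gt = 1.050×10^18 kg; dividing by ρ_w = 1029 kg m⁻³ gives 1.020×10^15 m³ of water.
The Luna sea-ice cover is floating and already displaces its own weight of water, so its melt adds essentially nothing to sea level.
Total added water ≈ 1.020×10^15 m³ over 3.64×10^14 m² → Δh = 2.80 m.

≈ 2.80 m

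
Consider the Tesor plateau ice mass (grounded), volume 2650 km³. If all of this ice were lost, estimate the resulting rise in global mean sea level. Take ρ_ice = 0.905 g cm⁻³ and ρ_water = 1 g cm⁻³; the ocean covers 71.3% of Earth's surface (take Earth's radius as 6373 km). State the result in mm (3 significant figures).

Tesor: 2650 km³ × (905/1000) = 2398 km³ of water.
Spread over 3.64×10^14 m² of ocean, Δh = 2.398×10^12 / 3.64×10^14 = 6.59×10^-3 m = 6.59 mm.

≈ 6.59 mm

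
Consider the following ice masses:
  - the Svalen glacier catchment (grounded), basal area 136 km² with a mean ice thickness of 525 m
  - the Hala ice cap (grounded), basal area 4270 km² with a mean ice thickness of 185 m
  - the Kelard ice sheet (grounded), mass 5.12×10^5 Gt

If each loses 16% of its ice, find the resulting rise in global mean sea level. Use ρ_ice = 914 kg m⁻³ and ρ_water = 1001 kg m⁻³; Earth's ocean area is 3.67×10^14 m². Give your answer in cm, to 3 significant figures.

≈ 22.3 cm

Svalen: ice volume = 136 km² × 525 m = 71.40 km³; 0.16 × 71.40 × (914/1001) = 10.43 km³ of water.
Hala: ice volume = 4270 km² × 185 m = 790.0 km³; 0.16 × 790.0 × (914/1001) = 115.4 km³ of water.
Kelard: 0.16 × 5.12×10^5 Gt = 8.192×10^16 kg; dividing by ρ_w = 1001 kg m⁻³ gives 8.184×10^13 m³ of water.
Total added water ≈ 8.196×10^13 m³ over 3.67×10^14 m² → Δh = 0.223 m = 22.3 cm.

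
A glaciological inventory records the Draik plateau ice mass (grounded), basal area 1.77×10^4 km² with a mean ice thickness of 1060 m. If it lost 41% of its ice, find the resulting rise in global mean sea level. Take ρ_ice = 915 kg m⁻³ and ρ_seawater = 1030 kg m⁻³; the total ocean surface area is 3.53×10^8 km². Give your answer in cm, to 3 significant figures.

≈ 1.94 cm

Draik: ice volume = 1.77×10^4 km² × 1060 m = 1.876×10^4 km³; 0.41 × 1.876×10^4 × (915/1030) = 6834 km³ of water.
Spread over 3.53×10^14 m² of ocean, Δh = 6.834×10^12 / 3.53×10^14 = 0.0194 m = 1.94 cm.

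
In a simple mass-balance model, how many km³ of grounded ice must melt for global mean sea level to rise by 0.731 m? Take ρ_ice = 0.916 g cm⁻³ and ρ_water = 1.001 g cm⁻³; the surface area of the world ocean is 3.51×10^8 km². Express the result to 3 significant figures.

Required water volume = Δh × A = 0.731 m × 3.51×10^14 m² = 2.566×10^14 m³ = 2.566×10^5 km³.
Ice volume = water volume × ρ_w/ρ_ice = 2.566×10^5 × 1001/916 = 2.80×10^5 km³.

≈ 2.80×10^5 km³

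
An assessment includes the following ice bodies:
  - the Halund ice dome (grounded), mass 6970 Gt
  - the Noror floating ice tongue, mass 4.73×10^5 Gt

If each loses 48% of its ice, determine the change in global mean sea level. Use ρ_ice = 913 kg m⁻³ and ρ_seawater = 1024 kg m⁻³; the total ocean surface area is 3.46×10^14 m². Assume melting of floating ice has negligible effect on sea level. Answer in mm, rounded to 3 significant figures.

≈ 9.44 mm

Halund: 0.48 × 6970 Gt = 3.346×10^15 kg; dividing by ρ_w = 1024 kg m⁻³ gives 3.267×10^12 m³ of water.
The Noror floating ice tongue is floating and already displaces its own weight of water, so its melt adds essentially nothing to sea level.
Total added water ≈ 3.267×10^12 m³ over 3.46×10^14 m² → Δh = 9.44×10^-3 m = 9.44 mm.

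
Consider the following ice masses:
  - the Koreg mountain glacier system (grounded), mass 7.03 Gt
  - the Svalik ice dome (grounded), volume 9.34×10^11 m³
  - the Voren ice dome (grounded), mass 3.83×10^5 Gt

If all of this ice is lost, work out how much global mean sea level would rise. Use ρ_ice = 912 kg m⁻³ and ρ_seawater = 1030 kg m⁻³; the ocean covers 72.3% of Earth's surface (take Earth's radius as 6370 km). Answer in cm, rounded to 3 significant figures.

≈ 101 cm

Koreg: 7.03 Gt = 7.030×10^12 kg; dividing by ρ_w = 1030 kg m⁻³ gives 6.825×10^9 m³ of water.
Svalik: 9.34×10^11 m³ × (912/1030) = 8.270×10^11 m³ of water.
Voren: 3.83×10^5 Gt = 3.830×10^17 kg; dividing by ρ_w = 1030 kg m⁻³ gives 3.718×10^14 m³ of water.
Total added water ≈ 3.727×10^14 m³ over 3.69×10^14 m² → Δh = 1.01 m = 101 cm.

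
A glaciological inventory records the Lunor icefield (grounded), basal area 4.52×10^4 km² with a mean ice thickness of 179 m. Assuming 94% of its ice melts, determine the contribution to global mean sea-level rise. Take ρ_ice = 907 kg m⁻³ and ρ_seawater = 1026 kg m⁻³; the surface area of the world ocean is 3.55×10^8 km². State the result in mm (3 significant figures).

≈ 18.9 mm

Lunor: ice volume = 4.52×10^4 km² × 179 m = 8091 km³; 0.94 × 8091 × (907/1026) = 6723 km³ of water.
Spread over 3.55×10^14 m² of ocean, Δh = 6.723×10^12 / 3.55×10^14 = 0.0189 m = 18.9 mm.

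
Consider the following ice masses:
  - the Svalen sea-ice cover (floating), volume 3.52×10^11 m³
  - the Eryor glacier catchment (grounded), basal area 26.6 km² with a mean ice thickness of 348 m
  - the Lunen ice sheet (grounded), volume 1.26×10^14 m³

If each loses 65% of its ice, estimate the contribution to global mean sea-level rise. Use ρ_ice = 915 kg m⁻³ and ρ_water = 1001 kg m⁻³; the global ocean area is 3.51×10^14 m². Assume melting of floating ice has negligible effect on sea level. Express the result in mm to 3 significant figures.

The Svalen sea-ice cover is floating and already displaces its own weight of water, so its melt adds essentially nothing to sea level.
Eryor: ice volume = 26.6 km² × 348 m = 9.257 km³; 0.65 × 9.257 × (915/1001) = 5.500 km³ of water.
Lunen: 0.65 × 1.26×10^14 m³ × (915/1001) = 7.486×10^13 m³ of water.
Total added water ≈ 7.487×10^13 m³ over 3.51×10^14 m² → Δh = 0.213 m = 213 mm.

≈ 213 mm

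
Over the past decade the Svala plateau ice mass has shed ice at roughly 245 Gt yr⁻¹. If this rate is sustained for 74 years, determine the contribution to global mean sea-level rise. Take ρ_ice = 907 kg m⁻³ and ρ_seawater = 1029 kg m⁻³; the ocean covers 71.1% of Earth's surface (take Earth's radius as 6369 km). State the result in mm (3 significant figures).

≈ 48.6 mm

Total mass lost = 245 Gt/yr × 74 yr = 1.813×10^4 Gt = 1.813×10^16 kg.
ρ_w = 1029 kg m⁻³, so water volume = 1.813×10^16 / 1029 = 1.762×10^13 m³.
Δh = 1.762×10^13 / 3.62×10^14 = 0.0486 m = 48.6 mm.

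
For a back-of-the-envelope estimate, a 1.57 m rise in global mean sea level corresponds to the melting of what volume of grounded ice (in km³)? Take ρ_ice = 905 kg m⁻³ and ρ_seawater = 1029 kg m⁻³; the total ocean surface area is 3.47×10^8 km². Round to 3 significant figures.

Required water volume = Δh × A = 1.57 m × 3.47×10^14 m² = 5.448×10^14 m³ = 5.448×10^5 km³.
Ice volume = water volume × ρ_w/ρ_ice = 5.448×10^5 × 1029/905 = 6.19×10^5 km³.

≈ 6.19×10^5 km³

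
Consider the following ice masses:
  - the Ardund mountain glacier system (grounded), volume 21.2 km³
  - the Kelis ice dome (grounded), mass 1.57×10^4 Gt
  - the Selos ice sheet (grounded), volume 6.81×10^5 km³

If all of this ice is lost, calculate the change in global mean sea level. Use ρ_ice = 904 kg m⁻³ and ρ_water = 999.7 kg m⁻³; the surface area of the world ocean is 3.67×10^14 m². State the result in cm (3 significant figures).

Ardund: 21.2 km³ × (904/999.7) = 19.17 km³ of water.
Kelis: 1.57×10^4 Gt = 1.570×10^16 kg; dividing by ρ_w = 999.7 kg m⁻³ gives 1.570×10^13 m³ of water.
Selos: 6.81×10^5 km³ × (904/999.7) = 6.158×10^5 km³ of water.
Total added water ≈ 6.315×10^14 m³ over 3.67×10^14 m² → Δh = 1.72 m = 172 cm.

≈ 172 cm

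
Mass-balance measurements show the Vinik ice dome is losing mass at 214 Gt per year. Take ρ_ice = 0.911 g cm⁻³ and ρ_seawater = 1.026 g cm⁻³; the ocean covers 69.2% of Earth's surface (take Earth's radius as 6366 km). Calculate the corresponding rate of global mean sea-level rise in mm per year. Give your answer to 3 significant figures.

≈ 0.592 mm/yr

ρ_w = 1.026 g cm⁻³ = 1026 kg m⁻³. Annual water volume added = 214 Gt / ρ_w = 2.140×10^14 kg / 1026 kg m⁻³ = 2.086×10^11 m³.
Δh per year = 2.086×10^11 / 3.52×10^14 = 5.92×10^-4 m = 0.592 mm.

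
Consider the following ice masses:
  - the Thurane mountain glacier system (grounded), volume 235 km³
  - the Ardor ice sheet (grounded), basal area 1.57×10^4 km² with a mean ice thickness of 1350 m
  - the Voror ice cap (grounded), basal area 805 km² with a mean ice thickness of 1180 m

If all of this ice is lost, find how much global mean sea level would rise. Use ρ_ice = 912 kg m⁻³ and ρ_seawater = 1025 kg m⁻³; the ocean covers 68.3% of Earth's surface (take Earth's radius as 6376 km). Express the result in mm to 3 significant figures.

Thurane: 235 km³ × (912/1025) = 209.1 km³ of water.
Ardor: ice volume = 1.57×10^4 km² × 1350 m = 2.120×10^4 km³; 2.120×10^4 × (912/1025) = 1.886×10^4 km³ of water.
Voror: ice volume = 805 km² × 1180 m = 949.9 km³; 949.9 × (912/1025) = 845.2 km³ of water.
Total added water ≈ 1.991×10^13 m³ over 3.49×10^14 m² → Δh = 0.0571 m = 57.1 mm.

≈ 57.1 mm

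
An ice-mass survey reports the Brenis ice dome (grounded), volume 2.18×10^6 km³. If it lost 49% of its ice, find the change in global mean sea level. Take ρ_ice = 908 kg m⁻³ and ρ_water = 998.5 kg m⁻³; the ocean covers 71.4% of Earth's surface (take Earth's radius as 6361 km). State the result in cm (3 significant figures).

≈ 268 cm

Brenis: 0.49 × 2.18×10^6 km³ × (908/998.5) = 9.714×10^5 km³ of water.
Spread over 3.63×10^14 m² of ocean, Δh = 9.714×10^14 / 3.63×10^14 = 2.68 m = 268 cm.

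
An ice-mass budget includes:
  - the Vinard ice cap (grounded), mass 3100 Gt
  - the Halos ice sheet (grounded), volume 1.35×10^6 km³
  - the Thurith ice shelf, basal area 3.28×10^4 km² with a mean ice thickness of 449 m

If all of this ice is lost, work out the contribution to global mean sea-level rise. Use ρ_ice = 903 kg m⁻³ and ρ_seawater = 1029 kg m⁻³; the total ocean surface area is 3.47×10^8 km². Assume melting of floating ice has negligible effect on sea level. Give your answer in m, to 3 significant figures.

≈ 3.42 m

Vinard: 3100 Gt = 3.100×10^15 kg; dividing by ρ_w = 1029 kg m⁻³ gives 3.013×10^12 m³ of water.
Halos: 1.35×10^6 km³ × (903/1029) = 1.185×10^6 km³ of water.
The Thurith ice shelf is floating and already displaces its own weight of water, so its melt adds essentially nothing to sea level.
Total added water ≈ 1.188×10^15 m³ over 3.47×10^14 m² → Δh = 3.42 m.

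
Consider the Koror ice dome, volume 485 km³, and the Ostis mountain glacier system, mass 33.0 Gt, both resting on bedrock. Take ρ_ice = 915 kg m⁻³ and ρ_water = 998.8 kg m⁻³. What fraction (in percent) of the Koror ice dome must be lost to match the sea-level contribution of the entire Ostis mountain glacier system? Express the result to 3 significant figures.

Equal sea-level rise means equal mass of meltwater, i.e. equal mass of ice lost.
Ice mass of Ostis: 3.300×10^13 kg; ice mass of Koror: 4.438×10^14 kg.
Fraction required = 3.300×10^13 / 4.438×10^14 = 0.0744 → 7.44 %.

≈ 7.44 %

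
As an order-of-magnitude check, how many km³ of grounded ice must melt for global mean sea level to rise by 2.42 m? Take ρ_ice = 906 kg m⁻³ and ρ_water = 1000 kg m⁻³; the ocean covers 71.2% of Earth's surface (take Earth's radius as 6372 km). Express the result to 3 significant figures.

Required water volume = Δh × A = 2.42 m × 3.63×10^14 m² = 8.791×10^14 m³ = 8.791×10^5 km³.
Ice volume = water volume × ρ_w/ρ_ice = 8.791×10^5 × 1000/906 = 9.70×10^5 km³.

≈ 9.70×10^5 km³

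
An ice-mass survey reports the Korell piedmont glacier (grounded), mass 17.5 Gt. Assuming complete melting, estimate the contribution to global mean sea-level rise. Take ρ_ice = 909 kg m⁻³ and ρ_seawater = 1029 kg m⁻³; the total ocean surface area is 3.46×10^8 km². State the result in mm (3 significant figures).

Korell: 17.5 Gt = 1.750×10^13 kg; dividing by ρ_w = 1029 kg m⁻³ gives 1.701×10^10 m³ of water.
Spread over 3.46×10^14 m² of ocean, Δh = 1.701×10^10 / 3.46×10^14 = 4.92×10^-5 m = 0.0492 mm.

≈ 0.0492 mm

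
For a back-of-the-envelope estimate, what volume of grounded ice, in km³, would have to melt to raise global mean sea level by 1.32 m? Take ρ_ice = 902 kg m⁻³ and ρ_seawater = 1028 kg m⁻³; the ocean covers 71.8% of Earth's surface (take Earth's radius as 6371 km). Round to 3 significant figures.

Required water volume = Δh × A = 1.32 m × 3.66×10^14 m² = 4.834×10^14 m³ = 4.834×10^5 km³.
Ice volume = water volume × ρ_w/ρ_ice = 4.834×10^5 × 1028/902 = 5.51×10^5 km³.

≈ 5.51×10^5 km³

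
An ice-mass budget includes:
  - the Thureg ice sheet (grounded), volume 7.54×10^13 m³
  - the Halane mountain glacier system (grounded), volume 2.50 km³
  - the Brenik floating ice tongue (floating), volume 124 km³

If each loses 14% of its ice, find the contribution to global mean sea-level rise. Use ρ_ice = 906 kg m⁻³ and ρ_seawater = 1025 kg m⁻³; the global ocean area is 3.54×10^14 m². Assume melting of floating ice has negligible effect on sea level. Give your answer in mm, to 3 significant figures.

≈ 26.4 mm

Thureg: 0.14 × 7.54×10^13 m³ × (906/1025) = 9.330×10^12 m³ of water.
Halane: 0.14 × 2.50 km³ × (906/1025) = 0.3094 km³ of water.
The Brenik floating ice tongue is floating and already displaces its own weight of water, so its melt adds essentially nothing to sea level.
Total added water ≈ 9.331×10^12 m³ over 3.54×10^14 m² → Δh = 0.0264 m = 26.4 mm.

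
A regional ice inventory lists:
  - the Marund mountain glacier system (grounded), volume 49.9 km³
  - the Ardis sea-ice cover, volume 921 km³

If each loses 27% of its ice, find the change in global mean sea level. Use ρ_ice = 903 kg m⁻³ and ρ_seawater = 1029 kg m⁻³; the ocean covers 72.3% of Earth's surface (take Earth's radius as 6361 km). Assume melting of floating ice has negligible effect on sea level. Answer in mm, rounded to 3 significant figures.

Marund: 0.27 × 49.9 km³ × (903/1029) = 11.82 km³ of water.
The Ardis sea-ice cover is floating and already displaces its own weight of water, so its melt adds essentially nothing to sea level.
Total added water ≈ 1.182×10^10 m³ over 3.68×10^14 m² → Δh = 3.22×10^-5 m = 0.0322 mm.

≈ 0.0322 mm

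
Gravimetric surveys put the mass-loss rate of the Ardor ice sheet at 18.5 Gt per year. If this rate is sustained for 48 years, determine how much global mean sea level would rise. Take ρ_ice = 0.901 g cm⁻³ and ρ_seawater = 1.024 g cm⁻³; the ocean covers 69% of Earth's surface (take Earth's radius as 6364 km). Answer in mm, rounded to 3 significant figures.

Total mass lost = 18.5 Gt/yr × 48 yr = 888.0 Gt = 8.880×10^14 kg.
ρ_w = 1.024 g cm⁻³ = 1024 kg m⁻³, so water volume = 8.880×10^14 / 1024 = 8.672×10^11 m³.
Δh = 8.672×10^11 / 3.51×10^14 = 2.47×10^-3 m = 2.47 mm.

≈ 2.47 mm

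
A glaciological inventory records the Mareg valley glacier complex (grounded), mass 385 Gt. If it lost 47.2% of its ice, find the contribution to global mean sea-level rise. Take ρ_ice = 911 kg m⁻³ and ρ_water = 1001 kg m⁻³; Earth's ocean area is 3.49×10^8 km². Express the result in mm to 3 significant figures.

≈ 0.520 mm

Mareg: 0.472 × 385 Gt = 1.817×10^14 kg; dividing by ρ_w = 1001 kg m⁻³ gives 1.815×10^11 m³ of water.
Spread over 3.49×10^14 m² of ocean, Δh = 1.815×10^11 / 3.49×10^14 = 5.20×10^-4 m = 0.520 mm.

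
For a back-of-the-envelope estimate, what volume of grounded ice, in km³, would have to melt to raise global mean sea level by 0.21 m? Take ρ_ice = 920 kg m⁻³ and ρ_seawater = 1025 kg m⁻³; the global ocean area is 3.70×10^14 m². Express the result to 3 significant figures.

≈ 8.66×10^4 km³

Required water volume = Δh × A = 0.21 m × 3.70×10^14 m² = 7.770×10^13 m³ = 7.770×10^4 km³.
Ice volume = water volume × ρ_w/ρ_ice = 7.770×10^4 × 1025/920 = 8.66×10^4 km³.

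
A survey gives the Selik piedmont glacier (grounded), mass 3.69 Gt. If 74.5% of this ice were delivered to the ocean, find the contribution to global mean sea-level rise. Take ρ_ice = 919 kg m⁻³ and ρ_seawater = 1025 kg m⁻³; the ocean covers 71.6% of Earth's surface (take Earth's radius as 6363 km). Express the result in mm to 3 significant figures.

Selik: 0.745 × 3.69 Gt = 2.749×10^12 kg; dividing by ρ_w = 1025 kg m⁻³ gives 2.682×10^9 m³ of water.
Spread over 3.64×10^14 m² of ocean, Δh = 2.682×10^9 / 3.64×10^14 = 7.36×10^-6 m = 7.36×10^-3 mm.

≈ 7.36×10^-3 mm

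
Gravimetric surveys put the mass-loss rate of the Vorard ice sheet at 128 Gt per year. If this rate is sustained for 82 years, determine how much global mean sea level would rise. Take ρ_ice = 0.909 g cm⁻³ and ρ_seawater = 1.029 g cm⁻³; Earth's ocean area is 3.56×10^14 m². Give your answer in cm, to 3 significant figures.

Total mass lost = 128 Gt/yr × 82 yr = 1.050×10^4 Gt = 1.050×10^16 kg.
ρ_w = 1.029 g cm⁻³ = 1029 kg m⁻³, so water volume = 1.050×10^16 / 1029 = 1.020×10^13 m³.
Δh = 1.020×10^13 / 3.56×10^14 = 0.0287 m = 2.87 cm.

≈ 2.87 cm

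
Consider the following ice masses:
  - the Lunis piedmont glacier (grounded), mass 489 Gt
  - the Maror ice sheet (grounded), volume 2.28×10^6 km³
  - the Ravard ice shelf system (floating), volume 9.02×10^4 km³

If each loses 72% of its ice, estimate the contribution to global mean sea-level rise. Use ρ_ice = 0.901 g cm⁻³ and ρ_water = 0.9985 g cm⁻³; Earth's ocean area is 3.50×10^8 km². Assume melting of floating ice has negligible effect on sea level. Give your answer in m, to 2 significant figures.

≈ 4.2 m

Lunis: 0.72 × 489 Gt = 3.521×10^14 kg; dividing by ρ_w = 0.9985 g cm⁻³ = 998.5 kg m⁻³ gives 3.526×10^11 m³ of water.
Maror: 0.72 × 2.28×10^6 km³ × (901/998.5) = 1.481×10^6 km³ of water.
The Ravard ice shelf system is floating and already displaces its own weight of water, so its melt adds essentially nothing to sea level.
Total added water ≈ 1.482×10^15 m³ over 3.50×10^14 m² → Δh = 4.23 m.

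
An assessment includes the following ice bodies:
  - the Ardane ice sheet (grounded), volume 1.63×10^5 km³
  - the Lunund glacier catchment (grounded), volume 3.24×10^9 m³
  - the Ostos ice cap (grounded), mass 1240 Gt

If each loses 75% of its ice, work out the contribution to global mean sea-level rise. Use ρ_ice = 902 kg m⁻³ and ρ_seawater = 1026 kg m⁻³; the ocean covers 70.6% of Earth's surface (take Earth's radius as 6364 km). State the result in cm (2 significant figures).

Ardane: 0.75 × 1.63×10^5 km³ × (902/1026) = 1.075×10^5 km³ of water.
Lunund: 0.75 × 3.24×10^9 m³ × (902/1026) = 2.136×10^9 m³ of water.
Ostos: 0.75 × 1240 Gt = 9.300×10^14 kg; dividing by ρ_w = 1026 kg m⁻³ gives 9.064×10^11 m³ of water.
Total added water ≈ 1.084×10^14 m³ over 3.59×10^14 m² → Δh = 0.302 m = 30 cm.

≈ 30 cm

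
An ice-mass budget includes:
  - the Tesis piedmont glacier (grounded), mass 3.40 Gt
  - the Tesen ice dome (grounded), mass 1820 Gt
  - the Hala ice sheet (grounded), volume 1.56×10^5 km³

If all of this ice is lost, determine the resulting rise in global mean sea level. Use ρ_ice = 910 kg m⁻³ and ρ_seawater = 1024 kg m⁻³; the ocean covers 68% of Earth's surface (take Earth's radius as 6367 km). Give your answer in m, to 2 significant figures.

Tesis: 3.40 Gt = 3.400×10^12 kg; dividing by ρ_w = 1024 kg m⁻³ gives 3.320×10^9 m³ of water.
Tesen: 1820 Gt = 1.820×10^15 kg; dividing by ρ_w = 1024 kg m⁻³ gives 1.777×10^12 m³ of water.
Hala: 1.56×10^5 km³ × (910/1024) = 1.386×10^5 km³ of water.
Total added water ≈ 1.404×10^14 m³ over 3.46×10^14 m² → Δh = 0.405 m.

≈ 0.41 m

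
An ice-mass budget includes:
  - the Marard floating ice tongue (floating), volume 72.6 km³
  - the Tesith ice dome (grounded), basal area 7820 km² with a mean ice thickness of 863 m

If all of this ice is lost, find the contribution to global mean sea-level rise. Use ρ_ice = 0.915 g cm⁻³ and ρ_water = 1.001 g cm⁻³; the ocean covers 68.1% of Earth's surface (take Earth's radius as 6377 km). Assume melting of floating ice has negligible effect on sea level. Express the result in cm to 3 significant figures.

The Marard floating ice tongue is floating and already displaces its own weight of water, so its melt adds essentially nothing to sea level.
Tesith: ice volume = 7820 km² × 863 m = 6749 km³; 6749 × (915/1001) = 6169 km³ of water.
Total added water ≈ 6.169×10^12 m³ over 3.48×10^14 m² → Δh = 0.0177 m = 1.77 cm.

≈ 1.77 cm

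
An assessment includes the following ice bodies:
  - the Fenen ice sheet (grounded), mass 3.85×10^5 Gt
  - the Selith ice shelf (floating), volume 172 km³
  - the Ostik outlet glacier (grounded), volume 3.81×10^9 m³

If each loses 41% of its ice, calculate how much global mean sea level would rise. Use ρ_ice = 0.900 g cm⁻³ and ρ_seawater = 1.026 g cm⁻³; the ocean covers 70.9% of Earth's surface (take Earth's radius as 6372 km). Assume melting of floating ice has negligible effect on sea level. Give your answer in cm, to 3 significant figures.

Fenen: 0.41 × 3.85×10^5 Gt = 1.578×10^17 kg; dividing by ρ_w = 1.026 g cm⁻³ = 1026 kg m⁻³ gives 1.538×10^14 m³ of water.
The Selith ice shelf is floating and already displaces its own weight of water, so its melt adds essentially nothing to sea level.
Ostik: 0.41 × 3.81×10^9 m³ × (900/1026) = 1.370×10^9 m³ of water.
Total added water ≈ 1.539×10^14 m³ over 3.62×10^14 m² → Δh = 0.425 m = 42.5 cm.

≈ 42.5 cm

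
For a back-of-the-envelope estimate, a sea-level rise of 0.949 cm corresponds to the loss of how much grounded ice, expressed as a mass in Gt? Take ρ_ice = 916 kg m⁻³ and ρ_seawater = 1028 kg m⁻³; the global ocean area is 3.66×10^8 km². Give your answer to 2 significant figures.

≈ 3600 Gt

Required water volume = Δh × A = 0.00949 m × 3.66×10^14 m² = 3.473×10^12 m³.
ρ_w = 1028 kg m⁻³, so the mass of water = 3.473×10^12 m³ × 1028 kg m⁻³ = 3.571×10^15 kg = 3600 Gt (and the same mass of ice, by conservation).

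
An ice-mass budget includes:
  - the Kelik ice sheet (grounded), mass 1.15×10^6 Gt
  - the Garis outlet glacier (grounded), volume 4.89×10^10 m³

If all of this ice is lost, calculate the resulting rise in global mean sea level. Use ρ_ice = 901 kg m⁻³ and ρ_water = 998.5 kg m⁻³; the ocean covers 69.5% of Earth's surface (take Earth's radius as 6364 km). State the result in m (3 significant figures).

≈ 3.26 m

Kelik: 1.15×10^6 Gt = 1.150×10^18 kg; dividing by ρ_w = 998.5 kg m⁻³ gives 1.152×10^15 m³ of water.
Garis: 4.89×10^10 m³ × (901/998.5) = 4.413×10^10 m³ of water.
Total added water ≈ 1.152×10^15 m³ over 3.54×10^14 m² → Δh = 3.26 m.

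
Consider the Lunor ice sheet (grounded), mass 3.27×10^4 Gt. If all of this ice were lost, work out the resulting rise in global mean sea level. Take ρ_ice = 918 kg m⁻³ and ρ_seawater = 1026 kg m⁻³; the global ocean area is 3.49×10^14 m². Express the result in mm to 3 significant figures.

Lunor: 3.27×10^4 Gt = 3.270×10^16 kg; dividing by ρ_w = 1026 kg m⁻³ gives 3.187×10^13 m³ of water.
Spread over 3.49×10^14 m² of ocean, Δh = 3.187×10^13 / 3.49×10^14 = 0.0913 m = 91.3 mm.

≈ 91.3 mm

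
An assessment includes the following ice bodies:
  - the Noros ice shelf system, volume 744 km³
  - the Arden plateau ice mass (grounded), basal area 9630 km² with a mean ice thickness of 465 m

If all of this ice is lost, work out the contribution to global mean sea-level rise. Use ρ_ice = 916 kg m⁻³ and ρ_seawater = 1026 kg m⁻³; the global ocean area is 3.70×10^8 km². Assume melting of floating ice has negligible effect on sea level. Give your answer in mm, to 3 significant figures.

The Noros ice shelf system is floating and already displaces its own weight of water, so its melt adds essentially nothing to sea level.
Arden: ice volume = 9630 km² × 465 m = 4478 km³; 4478 × (916/1026) = 3998 km³ of water.
Total added water ≈ 3.998×10^12 m³ over 3.70×10^14 m² → Δh = 0.0108 m = 10.8 mm.

≈ 10.8 mm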